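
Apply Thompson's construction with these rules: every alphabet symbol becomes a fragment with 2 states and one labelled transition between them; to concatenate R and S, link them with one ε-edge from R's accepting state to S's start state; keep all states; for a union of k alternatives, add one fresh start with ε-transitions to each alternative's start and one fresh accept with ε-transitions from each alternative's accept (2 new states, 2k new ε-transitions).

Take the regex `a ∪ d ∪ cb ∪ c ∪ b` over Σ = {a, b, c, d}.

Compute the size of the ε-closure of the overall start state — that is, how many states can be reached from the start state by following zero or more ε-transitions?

6

Compute the ε-closure size of each fragment's start state recursively; a symbol fragment's start has no outgoing ε-edge, so its closure is just itself (size 1).
  cb : |closure| equals the left operand's closure size = 1 (its accept is not ε-reachable, so the closure stops there)
  a ∪ d ∪ cb ∪ c ∪ b : |closure| = 1 + 1 + 1 + 1 + 1 + 1 = 6 (the new accept is not ε-reachable since no branch accepts ε)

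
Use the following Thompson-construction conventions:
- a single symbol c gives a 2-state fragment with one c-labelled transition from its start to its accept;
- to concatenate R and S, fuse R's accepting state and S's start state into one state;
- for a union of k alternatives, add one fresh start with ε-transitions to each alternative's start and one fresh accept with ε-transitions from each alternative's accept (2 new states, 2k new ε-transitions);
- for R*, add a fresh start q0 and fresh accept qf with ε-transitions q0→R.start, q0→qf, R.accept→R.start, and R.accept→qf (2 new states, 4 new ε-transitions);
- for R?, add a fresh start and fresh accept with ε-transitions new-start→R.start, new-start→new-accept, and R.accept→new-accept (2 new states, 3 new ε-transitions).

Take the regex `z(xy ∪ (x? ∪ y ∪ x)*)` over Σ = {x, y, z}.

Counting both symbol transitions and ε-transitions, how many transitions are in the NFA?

23

By structural recursion:
Each of the 6 symbol leaves contributes 1 transition (1 symbol, 0 ε).
  xy → 2 transitions (2 symbol, 0 ε)
  x? → 4 transitions (1 symbol, 3 ε)
  x? ∪ y ∪ x → 12 transitions (3 symbol, 9 ε)
  (x? ∪ y ∪ x)* → 16 transitions (3 symbol, 13 ε)
  xy ∪ (x? ∪ y ∪ x)* → 22 transitions (5 symbol, 17 ε)
  z(xy ∪ (x? ∪ y ∪ x)*) → 23 transitions (6 symbol, 17 ε)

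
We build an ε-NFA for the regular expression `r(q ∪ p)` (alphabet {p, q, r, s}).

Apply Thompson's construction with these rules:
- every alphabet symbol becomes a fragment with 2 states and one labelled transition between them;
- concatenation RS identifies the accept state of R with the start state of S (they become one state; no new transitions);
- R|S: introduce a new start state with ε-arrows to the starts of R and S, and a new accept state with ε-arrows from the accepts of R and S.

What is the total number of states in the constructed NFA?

7

By structural recursion:
Each of the 3 symbol leaves contributes a 2-state fragment.
  q ∪ p = 6 states
  r(q ∪ p) = 7 states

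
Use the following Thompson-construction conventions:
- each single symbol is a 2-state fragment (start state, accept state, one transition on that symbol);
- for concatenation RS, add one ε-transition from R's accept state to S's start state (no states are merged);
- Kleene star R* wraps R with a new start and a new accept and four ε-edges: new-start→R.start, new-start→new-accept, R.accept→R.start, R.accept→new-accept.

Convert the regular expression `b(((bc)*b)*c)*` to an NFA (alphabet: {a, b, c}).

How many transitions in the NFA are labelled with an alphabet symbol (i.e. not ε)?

By structural recursion:
Each of the 5 symbol leaves contributes exactly 1 symbol transition.
  bc = 2 symbol transitions
  (bc)* = 2 symbol transitions
  (bc)*b = 3 symbol transitions
  ((bc)*b)* = 3 symbol transitions
  ((bc)*b)*c = 4 symbol transitions
  (((bc)*b)*c)* = 4 symbol transitions
  b(((bc)*b)*c)* = 5 symbol transitions

5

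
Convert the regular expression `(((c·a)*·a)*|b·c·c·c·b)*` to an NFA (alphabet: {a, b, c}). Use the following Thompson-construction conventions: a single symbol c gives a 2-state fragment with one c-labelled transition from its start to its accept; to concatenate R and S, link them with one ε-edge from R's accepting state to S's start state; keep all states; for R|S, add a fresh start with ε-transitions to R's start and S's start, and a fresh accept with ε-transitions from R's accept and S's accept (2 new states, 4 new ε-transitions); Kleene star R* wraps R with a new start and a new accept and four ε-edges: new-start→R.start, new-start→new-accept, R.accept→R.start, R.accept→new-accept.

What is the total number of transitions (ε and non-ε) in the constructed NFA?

30

By structural recursion:
Each of the 8 symbol leaves contributes 1 transition (1 symbol, 0 ε).
  c·a = 3 transitions (2 symbol, 1 ε)
  (c·a)* = 7 transitions (2 symbol, 5 ε)
  (c·a)*·a = 9 transitions (3 symbol, 6 ε)
  ((c·a)*·a)* = 13 transitions (3 symbol, 10 ε)
  b·c·c·c·b = 9 transitions (5 symbol, 4 ε)
  ((c·a)*·a)*|b·c·c·c·b = 26 transitions (8 symbol, 18 ε)
  (((c·a)*·a)*|b·c·c·c·b)* = 30 transitions (8 symbol, 22 ε)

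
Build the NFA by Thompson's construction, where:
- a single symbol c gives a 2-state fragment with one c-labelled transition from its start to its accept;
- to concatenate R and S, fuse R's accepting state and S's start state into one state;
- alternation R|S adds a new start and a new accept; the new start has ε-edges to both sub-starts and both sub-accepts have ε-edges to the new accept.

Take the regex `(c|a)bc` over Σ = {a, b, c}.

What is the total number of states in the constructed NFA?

Per subexpression:
Each of the 4 symbol leaves contributes a 2-state fragment.
  c|a → 6 states
  (c|a)bc → 8 states

8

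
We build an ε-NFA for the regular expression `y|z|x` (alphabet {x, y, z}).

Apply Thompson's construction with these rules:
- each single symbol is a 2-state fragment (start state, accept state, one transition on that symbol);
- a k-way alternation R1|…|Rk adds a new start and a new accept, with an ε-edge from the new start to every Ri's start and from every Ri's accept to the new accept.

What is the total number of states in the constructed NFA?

Per subexpression:
Each of the 3 symbol leaves contributes a 2-state fragment.
  y|z|x — 8 states

8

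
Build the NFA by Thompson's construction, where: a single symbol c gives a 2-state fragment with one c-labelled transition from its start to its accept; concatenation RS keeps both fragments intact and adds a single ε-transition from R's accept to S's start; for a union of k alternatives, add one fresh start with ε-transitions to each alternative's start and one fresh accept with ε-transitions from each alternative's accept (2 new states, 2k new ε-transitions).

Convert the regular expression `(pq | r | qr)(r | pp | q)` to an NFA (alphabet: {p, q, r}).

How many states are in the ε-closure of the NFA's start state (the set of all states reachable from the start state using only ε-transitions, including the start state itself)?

4

Let C(F) = |ε-closure(F.start)| within fragment F, and note whether F accepts ε. Symbol fragments have C = 1 and do not accept ε. Then:
  pq → |ε-closure| equals the left operand's closure size = 1 (its accept is not ε-reachable, so the closure stops there)
  qr → same as the first factor's closure: |ε-closure| = 1
  pq | r | qr → new start ε-reaches every alternative's start; none of them accept ε, so the new accept is not reached: |ε-closure| = 1 + 1 + 1 + 1 = 4
  pp → |ε-closure| equals the left operand's closure size = 1 (its accept is not ε-reachable, so the closure stops there)
  r | pp | q → new start ε-reaches every alternative's start; none of them accept ε, so the new accept is not reached: |ε-closure| = 1 + 1 + 1 + 1 = 4
  (pq | r | qr)(r | pp | q) → same as the first factor's closure: |ε-closure| = 4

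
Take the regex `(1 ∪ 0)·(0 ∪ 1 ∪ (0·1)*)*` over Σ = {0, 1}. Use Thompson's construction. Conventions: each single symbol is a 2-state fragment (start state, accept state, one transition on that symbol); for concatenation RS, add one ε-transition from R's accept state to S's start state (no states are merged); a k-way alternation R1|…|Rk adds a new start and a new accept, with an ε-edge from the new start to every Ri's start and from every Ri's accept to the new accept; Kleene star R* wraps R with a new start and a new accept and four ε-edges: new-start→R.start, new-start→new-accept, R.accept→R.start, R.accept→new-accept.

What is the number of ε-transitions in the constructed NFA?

20

Per subexpression:
Each of the 6 symbol leaves contributes 0 ε-transitions.
  1 ∪ 0 = 4 ε-transitions
  0·1 = 1 ε-transition
  (0·1)* = 5 ε-transitions
  0 ∪ 1 ∪ (0·1)* = 11 ε-transitions
  (0 ∪ 1 ∪ (0·1)*)* = 15 ε-transitions
  (1 ∪ 0)·(0 ∪ 1 ∪ (0·1)*)* = 20 ε-transitions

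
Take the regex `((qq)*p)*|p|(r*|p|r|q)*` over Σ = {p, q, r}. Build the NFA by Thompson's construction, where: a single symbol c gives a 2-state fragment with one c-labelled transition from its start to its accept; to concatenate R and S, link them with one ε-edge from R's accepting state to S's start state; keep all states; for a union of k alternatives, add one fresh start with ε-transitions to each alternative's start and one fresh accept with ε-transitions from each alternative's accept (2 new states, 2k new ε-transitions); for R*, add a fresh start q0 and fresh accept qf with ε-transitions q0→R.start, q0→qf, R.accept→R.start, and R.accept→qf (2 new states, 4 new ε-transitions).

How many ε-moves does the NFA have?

32

By structural recursion:
Each of the 8 symbol leaves contributes 0 ε-transitions.
  qq — 1 ε-transition
  (qq)* — 5 ε-transitions
  (qq)*p — 6 ε-transitions
  ((qq)*p)* — 10 ε-transitions
  r* — 4 ε-transitions
  r*|p|r|q — 12 ε-transitions
  (r*|p|r|q)* — 16 ε-transitions
  ((qq)*p)*|p|(r*|p|r|q)* — 32 ε-transitions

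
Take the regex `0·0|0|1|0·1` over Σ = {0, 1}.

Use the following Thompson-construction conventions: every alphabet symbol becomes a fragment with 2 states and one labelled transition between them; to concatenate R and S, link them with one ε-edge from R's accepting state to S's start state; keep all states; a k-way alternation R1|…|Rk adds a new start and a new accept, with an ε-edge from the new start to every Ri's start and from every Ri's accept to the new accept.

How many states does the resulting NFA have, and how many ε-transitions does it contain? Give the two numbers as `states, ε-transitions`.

14, 10

Building bottom-up:
Each of the 6 symbol leaves contributes 2 states and 0 ε-transitions.
  0·0 : 4 states, 1 ε-transition
  0·1 : 4 states, 1 ε-transition
  0·0|0|1|0·1 : 14 states, 10 ε-transitions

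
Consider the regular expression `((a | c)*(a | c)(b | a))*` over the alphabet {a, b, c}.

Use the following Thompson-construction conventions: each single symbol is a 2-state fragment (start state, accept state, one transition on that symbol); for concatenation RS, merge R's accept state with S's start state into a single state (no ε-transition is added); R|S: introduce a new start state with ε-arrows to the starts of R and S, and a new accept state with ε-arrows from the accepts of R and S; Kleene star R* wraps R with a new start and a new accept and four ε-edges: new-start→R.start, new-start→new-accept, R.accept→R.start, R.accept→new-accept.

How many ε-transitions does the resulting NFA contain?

Bottom-up over the parse tree:
Each of the 6 symbol leaves contributes 0 ε-transitions.
  a | c : 4 ε-transitions
  (a | c)* : 8 ε-transitions
  a | c : 4 ε-transitions
  b | a : 4 ε-transitions
  (a | c)*(a | c)(b | a) : 16 ε-transitions
  ((a | c)*(a | c)(b | a))* : 20 ε-transitions

20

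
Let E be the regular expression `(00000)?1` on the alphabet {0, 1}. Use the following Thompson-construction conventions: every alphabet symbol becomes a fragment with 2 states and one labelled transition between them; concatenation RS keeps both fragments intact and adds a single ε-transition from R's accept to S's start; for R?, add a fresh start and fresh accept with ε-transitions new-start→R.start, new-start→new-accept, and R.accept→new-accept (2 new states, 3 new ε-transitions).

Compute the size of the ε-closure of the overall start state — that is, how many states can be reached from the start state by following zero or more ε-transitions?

4

Let C(F) = |ε-closure(F.start)| within fragment F, and note whether F accepts ε. Symbol fragments have C = 1 and do not accept ε. Then:
  00000 : same as the first factor's closure: |closure| = 1
  (00000)? : new start has ε-edges to the inner start and to the new accept, so |closure| = 2 + 1 = 3
  (00000)?1 : |closure| = 3 + 1 = 4 (closure spills across the concat boundary because the left factor accepts ε)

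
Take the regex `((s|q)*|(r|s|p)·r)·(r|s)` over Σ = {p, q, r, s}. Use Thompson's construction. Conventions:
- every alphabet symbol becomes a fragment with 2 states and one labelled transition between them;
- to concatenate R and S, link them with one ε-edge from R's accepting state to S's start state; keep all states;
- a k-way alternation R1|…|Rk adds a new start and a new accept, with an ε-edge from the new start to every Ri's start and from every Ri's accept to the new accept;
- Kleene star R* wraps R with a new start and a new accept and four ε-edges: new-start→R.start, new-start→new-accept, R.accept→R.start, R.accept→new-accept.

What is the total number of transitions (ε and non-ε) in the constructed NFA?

32

Building bottom-up:
Each of the 8 symbol leaves contributes 1 transition (1 symbol, 0 ε).
  s|q = 6 transitions (2 symbol, 4 ε)
  (s|q)* = 10 transitions (2 symbol, 8 ε)
  r|s|p = 9 transitions (3 symbol, 6 ε)
  (r|s|p)·r = 11 transitions (4 symbol, 7 ε)
  (s|q)*|(r|s|p)·r = 25 transitions (6 symbol, 19 ε)
  r|s = 6 transitions (2 symbol, 4 ε)
  ((s|q)*|(r|s|p)·r)·(r|s) = 32 transitions (8 symbol, 24 ε)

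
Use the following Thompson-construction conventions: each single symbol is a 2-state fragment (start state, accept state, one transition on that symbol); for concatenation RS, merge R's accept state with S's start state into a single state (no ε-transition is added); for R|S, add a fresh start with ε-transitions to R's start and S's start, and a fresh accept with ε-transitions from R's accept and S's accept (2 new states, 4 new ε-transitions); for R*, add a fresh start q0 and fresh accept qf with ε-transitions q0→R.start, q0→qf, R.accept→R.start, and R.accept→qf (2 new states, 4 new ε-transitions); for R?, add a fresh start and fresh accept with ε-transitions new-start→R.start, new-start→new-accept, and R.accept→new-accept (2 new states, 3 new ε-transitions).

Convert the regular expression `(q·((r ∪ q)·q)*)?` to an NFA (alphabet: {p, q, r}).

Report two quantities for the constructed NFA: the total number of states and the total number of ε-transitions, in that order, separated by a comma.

12, 11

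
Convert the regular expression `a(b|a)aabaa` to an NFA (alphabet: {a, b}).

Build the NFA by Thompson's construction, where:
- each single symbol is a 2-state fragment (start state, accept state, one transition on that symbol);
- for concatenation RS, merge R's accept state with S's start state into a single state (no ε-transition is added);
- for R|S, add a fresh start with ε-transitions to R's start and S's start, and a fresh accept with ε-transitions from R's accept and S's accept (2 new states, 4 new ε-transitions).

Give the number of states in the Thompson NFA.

Building bottom-up:
Each of the 8 symbol leaves contributes a 2-state fragment.
  b|a — 6 states
  a(b|a)aabaa — 12 states

12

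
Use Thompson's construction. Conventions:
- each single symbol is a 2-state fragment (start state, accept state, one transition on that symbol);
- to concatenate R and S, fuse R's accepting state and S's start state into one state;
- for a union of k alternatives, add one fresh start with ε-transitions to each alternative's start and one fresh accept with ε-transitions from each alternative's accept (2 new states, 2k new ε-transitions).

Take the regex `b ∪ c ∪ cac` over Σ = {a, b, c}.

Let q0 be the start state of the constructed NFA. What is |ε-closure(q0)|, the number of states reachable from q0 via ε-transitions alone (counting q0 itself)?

Let C(F) = |ε-closure(F.start)| within fragment F, and note whether F accepts ε. Symbol fragments have C = 1 and do not accept ε. Then:
  cac : same as the first factor's closure: |ε-closure| = 1
  b ∪ c ∪ cac : new start ε-reaches every alternative's start; none of them accept ε, so the new accept is not reached: |ε-closure| = 1 + 1 + 1 + 1 = 4

4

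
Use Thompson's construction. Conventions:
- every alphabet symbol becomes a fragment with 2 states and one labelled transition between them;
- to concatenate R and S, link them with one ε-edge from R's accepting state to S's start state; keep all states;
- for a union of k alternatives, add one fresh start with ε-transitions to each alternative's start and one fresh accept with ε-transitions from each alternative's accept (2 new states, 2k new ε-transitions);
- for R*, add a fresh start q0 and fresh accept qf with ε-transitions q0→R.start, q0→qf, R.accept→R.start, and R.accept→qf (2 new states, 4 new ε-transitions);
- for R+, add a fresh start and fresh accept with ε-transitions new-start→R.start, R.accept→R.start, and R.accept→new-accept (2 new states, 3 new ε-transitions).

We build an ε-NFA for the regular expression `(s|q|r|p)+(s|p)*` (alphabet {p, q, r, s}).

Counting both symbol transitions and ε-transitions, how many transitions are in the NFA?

Recursing over subexpressions:
Each of the 6 symbol leaves contributes 1 transition (1 symbol, 0 ε).
  s|q|r|p — 12 transitions (4 symbol, 8 ε)
  (s|q|r|p)+ — 15 transitions (4 symbol, 11 ε)
  s|p — 6 transitions (2 symbol, 4 ε)
  (s|p)* — 10 transitions (2 symbol, 8 ε)
  (s|q|r|p)+(s|p)* — 26 transitions (6 symbol, 20 ε)

26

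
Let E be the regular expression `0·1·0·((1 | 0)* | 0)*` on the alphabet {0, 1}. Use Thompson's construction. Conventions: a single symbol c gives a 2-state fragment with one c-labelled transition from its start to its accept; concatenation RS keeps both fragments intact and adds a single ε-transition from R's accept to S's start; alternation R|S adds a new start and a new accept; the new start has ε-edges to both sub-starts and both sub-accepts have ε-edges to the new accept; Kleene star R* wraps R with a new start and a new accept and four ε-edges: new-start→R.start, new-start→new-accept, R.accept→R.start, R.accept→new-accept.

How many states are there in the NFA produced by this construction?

Per subexpression:
Each of the 6 symbol leaves contributes a 2-state fragment.
  1 | 0 → 6 states
  (1 | 0)* → 8 states
  (1 | 0)* | 0 → 12 states
  ((1 | 0)* | 0)* → 14 states
  0·1·0·((1 | 0)* | 0)* → 20 states

20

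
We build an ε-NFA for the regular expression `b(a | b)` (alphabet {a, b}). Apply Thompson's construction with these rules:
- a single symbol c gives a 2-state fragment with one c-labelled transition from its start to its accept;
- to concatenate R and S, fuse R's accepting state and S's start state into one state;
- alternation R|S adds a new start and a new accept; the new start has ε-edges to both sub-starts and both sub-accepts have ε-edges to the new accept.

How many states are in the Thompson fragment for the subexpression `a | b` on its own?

Fragment for `a | b`:
Each of the 2 symbol leaves contributes a 2-state fragment.
  a | b — 6 states

6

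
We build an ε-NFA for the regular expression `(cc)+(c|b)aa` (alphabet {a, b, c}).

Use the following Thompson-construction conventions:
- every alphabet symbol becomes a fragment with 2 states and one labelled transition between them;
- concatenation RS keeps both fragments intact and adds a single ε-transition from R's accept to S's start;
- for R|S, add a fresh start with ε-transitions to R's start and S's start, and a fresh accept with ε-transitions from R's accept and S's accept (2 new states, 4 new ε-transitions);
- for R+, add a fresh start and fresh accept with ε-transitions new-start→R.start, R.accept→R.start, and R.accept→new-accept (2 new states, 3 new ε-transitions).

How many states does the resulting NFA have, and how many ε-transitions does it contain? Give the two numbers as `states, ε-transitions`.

Building bottom-up:
Each of the 6 symbol leaves contributes 2 states and 0 ε-transitions.
  cc → 4 states, 1 ε-transition
  (cc)+ → 6 states, 4 ε-transitions
  c|b → 6 states, 4 ε-transitions
  (cc)+(c|b)aa → 16 states, 11 ε-transitions

16, 11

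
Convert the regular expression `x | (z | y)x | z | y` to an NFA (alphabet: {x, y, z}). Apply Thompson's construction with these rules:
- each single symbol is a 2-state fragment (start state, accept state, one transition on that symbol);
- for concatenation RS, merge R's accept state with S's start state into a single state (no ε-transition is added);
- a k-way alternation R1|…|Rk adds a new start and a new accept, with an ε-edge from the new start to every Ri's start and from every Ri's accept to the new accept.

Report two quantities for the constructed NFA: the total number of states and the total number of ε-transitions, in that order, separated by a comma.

Per subexpression:
Each of the 6 symbol leaves contributes 2 states and 0 ε-transitions.
  z | y → 6 states, 4 ε-transitions
  (z | y)x → 7 states, 4 ε-transitions
  x | (z | y)x | z | y → 15 states, 12 ε-transitions

15, 12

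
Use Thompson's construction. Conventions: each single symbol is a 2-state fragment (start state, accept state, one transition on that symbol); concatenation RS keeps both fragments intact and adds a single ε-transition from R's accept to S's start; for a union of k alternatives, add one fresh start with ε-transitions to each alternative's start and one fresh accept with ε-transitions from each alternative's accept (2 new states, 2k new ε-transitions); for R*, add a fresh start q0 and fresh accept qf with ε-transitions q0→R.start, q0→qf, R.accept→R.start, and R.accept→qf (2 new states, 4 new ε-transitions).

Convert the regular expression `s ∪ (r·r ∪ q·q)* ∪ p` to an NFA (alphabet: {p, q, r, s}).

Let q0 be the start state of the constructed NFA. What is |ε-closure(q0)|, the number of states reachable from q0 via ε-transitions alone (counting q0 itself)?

9

Compute the ε-closure size of each fragment's start state recursively; a symbol fragment's start has no outgoing ε-edge, so its closure is just itself (size 1).
  r·r → |ε-closure| equals the left operand's closure size = 1 (its accept is not ε-reachable, so the closure stops there)
  q·q → same as the first factor's closure: |ε-closure| = 1
  r·r ∪ q·q → |ε-closure| = 1 + 1 + 1 = 3 (the new accept is not ε-reachable since no branch accepts ε)
  (r·r ∪ q·q)* → the star's fresh start ε-reaches both the body's start and the fresh accept: |ε-closure| = 2 + 3 = 5
  s ∪ (r·r ∪ q·q)* ∪ p → new start ε-reaches every alternative's start; at least one alternative accepts ε, so the union's new accept is reached too: |ε-closure| = 1 + 1 + 5 + 1 + 1 = 9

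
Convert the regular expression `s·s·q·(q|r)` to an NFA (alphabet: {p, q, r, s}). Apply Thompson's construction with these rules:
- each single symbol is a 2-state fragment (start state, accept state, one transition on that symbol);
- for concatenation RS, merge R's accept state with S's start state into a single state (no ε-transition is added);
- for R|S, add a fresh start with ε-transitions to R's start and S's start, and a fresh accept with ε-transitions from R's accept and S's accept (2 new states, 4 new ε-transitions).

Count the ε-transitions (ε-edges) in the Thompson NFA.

4

Per subexpression:
Each of the 5 symbol leaves contributes 0 ε-transitions.
  q|r : 4 ε-transitions
  s·s·q·(q|r) : 4 ε-transitions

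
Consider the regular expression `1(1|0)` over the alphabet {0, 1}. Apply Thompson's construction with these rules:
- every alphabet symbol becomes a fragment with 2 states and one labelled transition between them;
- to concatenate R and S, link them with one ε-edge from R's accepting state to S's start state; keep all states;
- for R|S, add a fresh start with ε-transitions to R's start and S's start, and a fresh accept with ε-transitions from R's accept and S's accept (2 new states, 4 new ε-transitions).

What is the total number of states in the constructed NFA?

Building bottom-up:
Each of the 3 symbol leaves contributes a 2-state fragment.
  1|0 = 6 states
  1(1|0) = 8 states

8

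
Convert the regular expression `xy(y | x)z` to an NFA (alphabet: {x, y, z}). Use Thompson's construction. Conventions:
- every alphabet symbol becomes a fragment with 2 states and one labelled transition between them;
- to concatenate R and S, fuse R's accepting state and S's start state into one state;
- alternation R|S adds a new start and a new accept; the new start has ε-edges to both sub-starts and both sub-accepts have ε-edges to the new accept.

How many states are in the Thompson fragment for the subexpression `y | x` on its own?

6

Fragment for `y | x`:
Each of the 2 symbol leaves contributes a 2-state fragment.
  y | x : 6 states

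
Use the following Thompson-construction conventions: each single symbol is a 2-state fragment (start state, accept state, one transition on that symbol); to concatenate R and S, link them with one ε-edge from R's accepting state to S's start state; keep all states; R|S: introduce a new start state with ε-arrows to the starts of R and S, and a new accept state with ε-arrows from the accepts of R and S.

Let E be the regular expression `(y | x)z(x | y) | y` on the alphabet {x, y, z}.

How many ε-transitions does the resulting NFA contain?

14

Building bottom-up:
Each of the 6 symbol leaves contributes 0 ε-transitions.
  y | x → 4 ε-transitions
  x | y → 4 ε-transitions
  (y | x)z(x | y) → 10 ε-transitions
  (y | x)z(x | y) | y → 14 ε-transitions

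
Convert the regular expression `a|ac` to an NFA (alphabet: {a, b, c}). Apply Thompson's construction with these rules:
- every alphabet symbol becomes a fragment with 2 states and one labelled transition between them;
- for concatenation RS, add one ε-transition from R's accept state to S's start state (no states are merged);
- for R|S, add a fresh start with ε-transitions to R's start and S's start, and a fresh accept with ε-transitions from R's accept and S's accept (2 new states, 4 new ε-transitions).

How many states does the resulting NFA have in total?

Building bottom-up:
Each of the 3 symbol leaves contributes a 2-state fragment.
  ac → 4 states
  a|ac → 8 states

8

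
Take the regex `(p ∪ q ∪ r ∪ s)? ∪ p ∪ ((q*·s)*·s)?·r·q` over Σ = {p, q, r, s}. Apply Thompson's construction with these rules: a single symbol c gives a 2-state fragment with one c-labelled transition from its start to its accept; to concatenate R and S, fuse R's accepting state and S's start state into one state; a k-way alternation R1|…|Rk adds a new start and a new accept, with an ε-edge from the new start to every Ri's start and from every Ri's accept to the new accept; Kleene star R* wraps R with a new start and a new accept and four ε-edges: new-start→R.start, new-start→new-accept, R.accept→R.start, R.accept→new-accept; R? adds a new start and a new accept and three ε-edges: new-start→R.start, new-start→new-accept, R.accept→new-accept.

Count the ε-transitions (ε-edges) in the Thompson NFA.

Bottom-up over the parse tree:
Each of the 10 symbol leaves contributes 0 ε-transitions.
  p ∪ q ∪ r ∪ s : 8 ε-transitions
  (p ∪ q ∪ r ∪ s)? : 11 ε-transitions
  q* : 4 ε-transitions
  q*·s : 4 ε-transitions
  (q*·s)* : 8 ε-transitions
  (q*·s)*·s : 8 ε-transitions
  ((q*·s)*·s)? : 11 ε-transitions
  ((q*·s)*·s)?·r·q : 11 ε-transitions
  (p ∪ q ∪ r ∪ s)? ∪ p ∪ ((q*·s)*·s)?·r·q : 28 ε-transitions

28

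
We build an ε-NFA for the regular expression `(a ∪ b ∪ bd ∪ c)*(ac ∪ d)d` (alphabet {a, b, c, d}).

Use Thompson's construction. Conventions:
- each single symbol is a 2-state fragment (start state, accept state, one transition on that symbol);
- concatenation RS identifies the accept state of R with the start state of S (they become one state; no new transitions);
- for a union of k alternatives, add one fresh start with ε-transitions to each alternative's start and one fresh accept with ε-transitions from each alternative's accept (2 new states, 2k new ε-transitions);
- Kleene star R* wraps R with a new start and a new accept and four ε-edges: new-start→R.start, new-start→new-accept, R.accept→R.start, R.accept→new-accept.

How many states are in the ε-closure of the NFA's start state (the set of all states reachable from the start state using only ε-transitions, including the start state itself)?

Work bottom-up. For each fragment F, track |ε-closure(F.start)| and whether F's accept lies in that closure (i.e. whether F accepts ε). A single-symbol fragment has closure size 1 and does not accept ε.
  bd : C equals the left operand's closure size = 1 (its accept is not ε-reachable, so the closure stops there)
  a ∪ b ∪ bd ∪ c : C = 1 + 1 + 1 + 1 + 1 = 5 (the new accept is not ε-reachable since no branch accepts ε)
  (a ∪ b ∪ bd ∪ c)* : C = 1 (new start) + 5 (body) + 1 (new accept) = 7
  ac : same as the first factor's closure: C = 1
  ac ∪ d : new start ε-reaches every alternative's start; none of them accept ε, so the new accept is not reached: C = 1 + 1 + 1 = 3
  (a ∪ b ∪ bd ∪ c)*(ac ∪ d)d : C = 7 + (3−1) = 9 (closure spills across the concat boundary because the left factor accepts ε)

9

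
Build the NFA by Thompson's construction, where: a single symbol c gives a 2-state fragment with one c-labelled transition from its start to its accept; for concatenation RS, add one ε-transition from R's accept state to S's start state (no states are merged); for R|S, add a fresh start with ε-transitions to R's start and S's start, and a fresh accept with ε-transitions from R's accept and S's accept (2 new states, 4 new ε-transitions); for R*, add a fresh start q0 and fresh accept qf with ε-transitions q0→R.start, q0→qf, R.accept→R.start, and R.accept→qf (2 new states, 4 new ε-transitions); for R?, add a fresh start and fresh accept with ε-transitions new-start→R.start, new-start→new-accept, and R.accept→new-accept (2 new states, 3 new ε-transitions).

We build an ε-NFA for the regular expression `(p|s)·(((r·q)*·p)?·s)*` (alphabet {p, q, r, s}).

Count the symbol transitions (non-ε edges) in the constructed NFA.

Bottom-up over the parse tree:
Each of the 6 symbol leaves contributes exactly 1 symbol transition.
  p|s → 2 symbol transitions
  r·q → 2 symbol transitions
  (r·q)* → 2 symbol transitions
  (r·q)*·p → 3 symbol transitions
  ((r·q)*·p)? → 3 symbol transitions
  ((r·q)*·p)?·s → 4 symbol transitions
  (((r·q)*·p)?·s)* → 4 symbol transitions
  (p|s)·(((r·q)*·p)?·s)* → 6 symbol transitions

6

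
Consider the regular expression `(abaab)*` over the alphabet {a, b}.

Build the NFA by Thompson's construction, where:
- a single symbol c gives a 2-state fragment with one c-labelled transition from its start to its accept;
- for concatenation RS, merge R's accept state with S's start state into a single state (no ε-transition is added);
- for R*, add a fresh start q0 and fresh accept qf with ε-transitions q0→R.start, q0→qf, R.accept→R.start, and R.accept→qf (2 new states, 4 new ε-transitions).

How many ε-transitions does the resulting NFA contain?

Bottom-up over the parse tree:
Each of the 5 symbol leaves contributes 0 ε-transitions.
  abaab — 0 ε-transitions
  (abaab)* — 4 ε-transitions

4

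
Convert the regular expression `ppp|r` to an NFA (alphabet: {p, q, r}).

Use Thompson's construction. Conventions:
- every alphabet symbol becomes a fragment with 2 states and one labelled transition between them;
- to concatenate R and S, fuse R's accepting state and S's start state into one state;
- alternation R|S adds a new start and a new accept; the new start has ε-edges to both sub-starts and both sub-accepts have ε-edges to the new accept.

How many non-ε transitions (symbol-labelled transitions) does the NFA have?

4

By structural recursion:
Each of the 4 symbol leaves contributes exactly 1 symbol transition.
  ppp — 3 symbol transitions
  ppp|r — 4 symbol transitions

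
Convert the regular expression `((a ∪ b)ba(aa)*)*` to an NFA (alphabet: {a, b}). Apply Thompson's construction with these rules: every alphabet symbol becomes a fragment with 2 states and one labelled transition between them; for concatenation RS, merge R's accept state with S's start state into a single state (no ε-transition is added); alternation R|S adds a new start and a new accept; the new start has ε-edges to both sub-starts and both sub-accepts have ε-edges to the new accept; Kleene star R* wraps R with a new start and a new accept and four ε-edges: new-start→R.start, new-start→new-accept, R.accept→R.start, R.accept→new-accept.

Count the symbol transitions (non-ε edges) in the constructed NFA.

6

Bottom-up over the parse tree:
Each of the 6 symbol leaves contributes exactly 1 symbol transition.
  a ∪ b — 2 symbol transitions
  aa — 2 symbol transitions
  (aa)* — 2 symbol transitions
  (a ∪ b)ba(aa)* — 6 symbol transitions
  ((a ∪ b)ba(aa)*)* — 6 symbol transitions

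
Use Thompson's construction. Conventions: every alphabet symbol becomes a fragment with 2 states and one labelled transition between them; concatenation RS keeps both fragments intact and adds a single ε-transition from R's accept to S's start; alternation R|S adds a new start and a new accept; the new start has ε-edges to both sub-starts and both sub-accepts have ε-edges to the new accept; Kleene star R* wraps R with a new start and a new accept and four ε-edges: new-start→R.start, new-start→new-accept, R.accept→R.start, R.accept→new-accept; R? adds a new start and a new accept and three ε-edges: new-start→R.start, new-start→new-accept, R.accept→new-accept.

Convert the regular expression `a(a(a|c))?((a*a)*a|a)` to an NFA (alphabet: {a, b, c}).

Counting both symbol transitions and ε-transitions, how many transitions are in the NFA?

By structural recursion:
Each of the 8 symbol leaves contributes 1 transition (1 symbol, 0 ε).
  a|c = 6 transitions (2 symbol, 4 ε)
  a(a|c) = 8 transitions (3 symbol, 5 ε)
  (a(a|c))? = 11 transitions (3 symbol, 8 ε)
  a* = 5 transitions (1 symbol, 4 ε)
  a*a = 7 transitions (2 symbol, 5 ε)
  (a*a)* = 11 transitions (2 symbol, 9 ε)
  (a*a)*a = 13 transitions (3 symbol, 10 ε)
  (a*a)*a|a = 18 transitions (4 symbol, 14 ε)
  a(a(a|c))?((a*a)*a|a) = 32 transitions (8 symbol, 24 ε)

32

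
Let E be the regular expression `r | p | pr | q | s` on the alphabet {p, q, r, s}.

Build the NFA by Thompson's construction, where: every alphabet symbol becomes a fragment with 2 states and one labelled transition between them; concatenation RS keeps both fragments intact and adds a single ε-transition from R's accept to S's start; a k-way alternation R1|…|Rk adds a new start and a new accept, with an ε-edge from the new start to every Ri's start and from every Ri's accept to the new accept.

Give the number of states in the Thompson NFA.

14

Building bottom-up:
Each of the 6 symbol leaves contributes a 2-state fragment.
  pr = 4 states
  r | p | pr | q | s = 14 states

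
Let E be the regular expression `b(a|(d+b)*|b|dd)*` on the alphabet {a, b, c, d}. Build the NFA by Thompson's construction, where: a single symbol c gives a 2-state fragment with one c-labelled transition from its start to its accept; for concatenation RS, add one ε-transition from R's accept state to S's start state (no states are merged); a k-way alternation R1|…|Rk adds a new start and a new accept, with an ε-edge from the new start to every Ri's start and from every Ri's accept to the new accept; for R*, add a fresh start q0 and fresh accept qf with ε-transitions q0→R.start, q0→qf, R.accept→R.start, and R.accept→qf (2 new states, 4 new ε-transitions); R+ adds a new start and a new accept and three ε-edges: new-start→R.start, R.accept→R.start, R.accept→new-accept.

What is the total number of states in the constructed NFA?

Bottom-up over the parse tree:
Each of the 7 symbol leaves contributes a 2-state fragment.
  d+ = 4 states
  d+b = 6 states
  (d+b)* = 8 states
  dd = 4 states
  a|(d+b)*|b|dd = 18 states
  (a|(d+b)*|b|dd)* = 20 states
  b(a|(d+b)*|b|dd)* = 22 states

22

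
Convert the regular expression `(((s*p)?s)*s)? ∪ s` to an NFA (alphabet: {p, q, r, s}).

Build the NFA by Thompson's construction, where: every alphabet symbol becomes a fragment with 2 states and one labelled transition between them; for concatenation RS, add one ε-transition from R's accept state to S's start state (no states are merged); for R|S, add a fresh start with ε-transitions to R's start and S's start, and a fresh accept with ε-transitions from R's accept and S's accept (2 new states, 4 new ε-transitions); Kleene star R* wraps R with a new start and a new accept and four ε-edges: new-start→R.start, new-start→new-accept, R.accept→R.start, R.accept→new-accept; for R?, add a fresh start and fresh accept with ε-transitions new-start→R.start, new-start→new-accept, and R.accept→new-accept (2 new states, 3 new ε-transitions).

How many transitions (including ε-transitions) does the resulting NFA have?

26

Recursing over subexpressions:
Each of the 5 symbol leaves contributes 1 transition (1 symbol, 0 ε).
  s* = 5 transitions (1 symbol, 4 ε)
  s*p = 7 transitions (2 symbol, 5 ε)
  (s*p)? = 10 transitions (2 symbol, 8 ε)
  (s*p)?s = 12 transitions (3 symbol, 9 ε)
  ((s*p)?s)* = 16 transitions (3 symbol, 13 ε)
  ((s*p)?s)*s = 18 transitions (4 symbol, 14 ε)
  (((s*p)?s)*s)? = 21 transitions (4 symbol, 17 ε)
  (((s*p)?s)*s)? ∪ s = 26 transitions (5 symbol, 21 ε)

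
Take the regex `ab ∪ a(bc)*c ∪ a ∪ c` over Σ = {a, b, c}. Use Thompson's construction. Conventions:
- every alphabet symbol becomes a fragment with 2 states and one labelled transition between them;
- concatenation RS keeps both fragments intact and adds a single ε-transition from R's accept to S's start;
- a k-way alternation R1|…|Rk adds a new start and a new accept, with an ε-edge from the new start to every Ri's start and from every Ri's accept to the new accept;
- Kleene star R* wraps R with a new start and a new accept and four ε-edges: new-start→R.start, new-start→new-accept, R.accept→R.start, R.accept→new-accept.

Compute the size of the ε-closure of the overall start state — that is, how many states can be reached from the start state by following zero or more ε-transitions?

Let C(F) = |ε-closure(F.start)| within fragment F, and note whether F accepts ε. Symbol fragments have C = 1 and do not accept ε. Then:
  ab : same as the first factor's closure: |ε-closure| = 1
  bc : |ε-closure| equals the left operand's closure size = 1 (its accept is not ε-reachable, so the closure stops there)
  (bc)* : |ε-closure| = 1 (new start) + 1 (body) + 1 (new accept) = 3
  a(bc)*c : |ε-closure| equals the left operand's closure size = 1 (its accept is not ε-reachable, so the closure stops there)
  ab ∪ a(bc)*c ∪ a ∪ c : |ε-closure| = 1 + 1 + 1 + 1 + 1 = 5 (the new accept is not ε-reachable since no branch accepts ε)

5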